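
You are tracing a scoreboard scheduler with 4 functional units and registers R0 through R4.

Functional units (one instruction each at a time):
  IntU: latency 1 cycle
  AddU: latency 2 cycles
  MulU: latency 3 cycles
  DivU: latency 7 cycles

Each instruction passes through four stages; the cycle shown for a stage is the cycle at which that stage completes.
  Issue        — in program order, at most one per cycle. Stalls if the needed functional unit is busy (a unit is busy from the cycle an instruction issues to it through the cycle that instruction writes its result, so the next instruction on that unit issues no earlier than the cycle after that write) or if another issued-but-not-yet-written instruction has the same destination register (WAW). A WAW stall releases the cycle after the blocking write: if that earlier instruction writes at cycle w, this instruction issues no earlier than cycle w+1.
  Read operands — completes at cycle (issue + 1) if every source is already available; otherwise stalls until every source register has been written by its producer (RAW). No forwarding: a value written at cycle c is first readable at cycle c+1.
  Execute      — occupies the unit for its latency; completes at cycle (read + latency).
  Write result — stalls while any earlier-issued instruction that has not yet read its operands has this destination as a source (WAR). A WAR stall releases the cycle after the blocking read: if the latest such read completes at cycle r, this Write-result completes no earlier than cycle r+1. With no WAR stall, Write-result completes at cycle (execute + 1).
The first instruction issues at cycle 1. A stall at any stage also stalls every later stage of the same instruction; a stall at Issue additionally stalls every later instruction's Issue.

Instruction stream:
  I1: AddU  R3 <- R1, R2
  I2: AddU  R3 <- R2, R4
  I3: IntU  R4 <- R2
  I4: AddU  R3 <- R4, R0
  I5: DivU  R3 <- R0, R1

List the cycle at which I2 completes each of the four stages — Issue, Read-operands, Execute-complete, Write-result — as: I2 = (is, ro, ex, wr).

c1: issue I1 (AddU)
c2: I1 read-ops
c4: I1 finished on AddU
c5: I1→R3
c6: issue I2 (AddU)
c7: I2 read-ops; issue I3 (IntU)
c8: I3 read-ops
c9: I2 finished on AddU; I3 finished on IntU
c10: I2→R3; I3→R4
c11: issue I4 (AddU)
c12: I4 read-ops
c14: I4 finished on AddU
c15: I4→R3
c16: issue I5 (DivU)
c17: I5 read-ops
c24: I5 finished on DivU
c25: I5→R3

I2 = (6, 7, 9, 10)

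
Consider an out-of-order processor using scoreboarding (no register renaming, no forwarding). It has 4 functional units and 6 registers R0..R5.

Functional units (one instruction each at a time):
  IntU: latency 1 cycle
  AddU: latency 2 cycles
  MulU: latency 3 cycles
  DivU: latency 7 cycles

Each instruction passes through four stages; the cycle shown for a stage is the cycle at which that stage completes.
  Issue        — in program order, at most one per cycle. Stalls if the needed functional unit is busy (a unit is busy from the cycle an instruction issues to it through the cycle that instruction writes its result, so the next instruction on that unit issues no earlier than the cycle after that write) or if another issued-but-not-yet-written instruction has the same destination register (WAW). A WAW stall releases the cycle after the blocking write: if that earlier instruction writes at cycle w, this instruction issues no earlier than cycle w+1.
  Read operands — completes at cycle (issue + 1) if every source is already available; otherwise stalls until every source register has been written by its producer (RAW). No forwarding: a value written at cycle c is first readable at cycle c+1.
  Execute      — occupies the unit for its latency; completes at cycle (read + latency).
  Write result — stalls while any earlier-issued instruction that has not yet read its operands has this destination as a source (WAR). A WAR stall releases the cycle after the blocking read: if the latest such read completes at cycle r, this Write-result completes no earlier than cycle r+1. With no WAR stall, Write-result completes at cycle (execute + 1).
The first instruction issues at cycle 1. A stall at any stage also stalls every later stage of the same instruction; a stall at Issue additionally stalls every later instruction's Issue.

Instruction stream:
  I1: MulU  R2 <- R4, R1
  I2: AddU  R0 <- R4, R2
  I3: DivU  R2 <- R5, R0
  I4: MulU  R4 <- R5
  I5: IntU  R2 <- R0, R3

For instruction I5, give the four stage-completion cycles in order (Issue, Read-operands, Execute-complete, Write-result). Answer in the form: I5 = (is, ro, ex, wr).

[1] I1→MulU
[2] I1 RO, I2→AddU
[5] I1 EX
[6] I1 WR R2
[7] I2 RO, I3→DivU
[8] I4→MulU
[9] I2 EX, I4 RO
[10] I2 WR R0
[11] I3 RO
[12] I4 EX
[13] I4 WR R4
[18] I3 EX
[19] I3 WR R2
[20] I5→IntU
[21] I5 RO
[22] I5 EX
[23] I5 WR R2

I5 = (20, 21, 22, 23)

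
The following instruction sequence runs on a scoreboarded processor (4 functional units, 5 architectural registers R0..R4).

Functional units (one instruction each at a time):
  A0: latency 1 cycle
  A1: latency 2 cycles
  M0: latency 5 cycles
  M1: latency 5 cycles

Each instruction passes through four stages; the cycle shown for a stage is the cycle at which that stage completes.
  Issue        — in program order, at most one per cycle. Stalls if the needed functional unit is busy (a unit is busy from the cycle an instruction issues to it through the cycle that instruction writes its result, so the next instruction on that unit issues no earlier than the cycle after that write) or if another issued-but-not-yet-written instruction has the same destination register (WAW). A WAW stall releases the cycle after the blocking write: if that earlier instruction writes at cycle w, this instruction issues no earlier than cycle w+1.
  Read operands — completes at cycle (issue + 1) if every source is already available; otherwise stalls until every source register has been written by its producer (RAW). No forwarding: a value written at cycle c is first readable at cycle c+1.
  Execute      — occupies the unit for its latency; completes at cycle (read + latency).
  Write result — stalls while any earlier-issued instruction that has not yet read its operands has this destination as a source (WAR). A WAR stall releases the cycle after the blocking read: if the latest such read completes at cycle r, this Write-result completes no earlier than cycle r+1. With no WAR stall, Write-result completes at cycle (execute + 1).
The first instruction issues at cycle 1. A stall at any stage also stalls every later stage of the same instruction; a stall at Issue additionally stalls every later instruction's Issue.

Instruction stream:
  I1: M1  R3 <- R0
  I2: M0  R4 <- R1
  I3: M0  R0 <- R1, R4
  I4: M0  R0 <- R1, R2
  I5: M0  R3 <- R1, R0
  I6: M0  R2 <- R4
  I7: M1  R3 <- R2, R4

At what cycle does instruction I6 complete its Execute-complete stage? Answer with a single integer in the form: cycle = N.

t=1  I1 issues→M1
t=2  I1 reads | I2 issues→M0
t=3  I2 reads
t=7  I1 exec-done
t=8  I1 writes R3 | I2 exec-done
t=9  I2 writes R4
t=10  I3 issues→M0
t=11  I3 reads
t=16  I3 exec-done
t=17  I3 writes R0
t=18  I4 issues→M0
t=19  I4 reads
t=24  I4 exec-done
t=25  I4 writes R0
t=26  I5 issues→M0
t=27  I5 reads
t=32  I5 exec-done
t=33  I5 writes R3
t=34  I6 issues→M0
t=35  I6 reads | I7 issues→M1
t=40  I6 exec-done
t=41  I6 writes R2
t=42  I7 reads
t=47  I7 exec-done
t=48  I7 writes R3

cycle = 40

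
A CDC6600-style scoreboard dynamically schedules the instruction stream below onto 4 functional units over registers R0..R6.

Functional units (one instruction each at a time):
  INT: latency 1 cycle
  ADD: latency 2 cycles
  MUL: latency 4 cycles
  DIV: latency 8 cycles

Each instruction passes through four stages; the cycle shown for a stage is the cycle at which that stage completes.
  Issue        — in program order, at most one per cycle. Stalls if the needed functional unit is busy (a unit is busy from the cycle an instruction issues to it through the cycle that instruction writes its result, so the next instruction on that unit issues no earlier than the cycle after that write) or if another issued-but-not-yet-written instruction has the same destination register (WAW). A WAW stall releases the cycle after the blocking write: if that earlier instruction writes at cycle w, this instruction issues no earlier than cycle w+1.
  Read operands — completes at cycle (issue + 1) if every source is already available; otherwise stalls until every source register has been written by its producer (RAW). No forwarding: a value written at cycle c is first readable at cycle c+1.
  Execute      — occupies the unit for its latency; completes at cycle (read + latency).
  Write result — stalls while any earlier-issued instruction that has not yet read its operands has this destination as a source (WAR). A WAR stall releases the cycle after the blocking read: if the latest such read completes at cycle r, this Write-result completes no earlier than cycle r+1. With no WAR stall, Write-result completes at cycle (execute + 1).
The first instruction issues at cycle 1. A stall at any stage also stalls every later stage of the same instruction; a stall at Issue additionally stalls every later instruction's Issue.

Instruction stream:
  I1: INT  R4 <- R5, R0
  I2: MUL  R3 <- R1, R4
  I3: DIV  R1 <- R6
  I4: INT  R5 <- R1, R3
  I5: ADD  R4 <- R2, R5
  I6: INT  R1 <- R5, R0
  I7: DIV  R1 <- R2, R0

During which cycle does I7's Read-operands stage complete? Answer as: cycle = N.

t=1  I1 issues→INT
t=2  I1 reads | I2 issues→MUL
t=3  I1 exec-done | I3 issues→DIV
t=4  I1 writes R4 | I3 reads
t=5  I2 reads | I4 issues→INT
t=6  I5 issues→ADD
t=9  I2 exec-done
t=10  I2 writes R3
t=12  I3 exec-done
t=13  I3 writes R1
t=14  I4 reads
t=15  I4 exec-done
t=16  I4 writes R5
t=17  I5 reads | I6 issues→INT
t=18  I6 reads
t=19  I5 exec-done | I6 exec-done
t=20  I5 writes R4 | I6 writes R1
t=21  I7 issues→DIV
t=22  I7 reads
t=30  I7 exec-done
t=31  I7 writes R1

cycle = 22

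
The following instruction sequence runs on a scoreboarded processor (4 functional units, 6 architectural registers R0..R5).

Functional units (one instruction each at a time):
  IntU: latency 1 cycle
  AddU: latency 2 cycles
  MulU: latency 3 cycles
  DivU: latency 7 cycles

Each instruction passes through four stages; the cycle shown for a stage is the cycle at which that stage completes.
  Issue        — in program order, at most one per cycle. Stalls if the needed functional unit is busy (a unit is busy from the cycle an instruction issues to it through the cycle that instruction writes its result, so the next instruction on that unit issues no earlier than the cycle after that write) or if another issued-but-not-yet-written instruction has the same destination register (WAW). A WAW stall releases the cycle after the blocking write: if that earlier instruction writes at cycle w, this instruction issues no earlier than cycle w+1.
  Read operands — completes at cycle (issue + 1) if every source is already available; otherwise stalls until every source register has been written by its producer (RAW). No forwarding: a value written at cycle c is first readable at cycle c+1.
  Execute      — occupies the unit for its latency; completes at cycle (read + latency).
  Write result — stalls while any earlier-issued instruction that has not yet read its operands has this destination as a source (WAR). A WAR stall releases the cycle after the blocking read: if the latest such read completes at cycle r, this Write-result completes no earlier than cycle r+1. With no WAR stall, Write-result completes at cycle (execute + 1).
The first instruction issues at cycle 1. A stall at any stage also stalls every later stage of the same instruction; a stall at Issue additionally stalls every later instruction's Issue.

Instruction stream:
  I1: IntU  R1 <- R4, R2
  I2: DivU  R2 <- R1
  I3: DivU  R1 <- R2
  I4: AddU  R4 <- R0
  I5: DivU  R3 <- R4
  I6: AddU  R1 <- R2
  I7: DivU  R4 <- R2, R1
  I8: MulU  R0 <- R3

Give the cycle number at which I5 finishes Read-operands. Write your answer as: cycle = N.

cycle = 25

[1] I1 issues→IntU
[2] I1 reads · I2 issues→DivU
[3] I1 exec-done
[4] I1 writes R1
[5] I2 reads
[12] I2 exec-done
[13] I2 writes R2
[14] I3 issues→DivU
[15] I3 reads · I4 issues→AddU
[16] I4 reads
[18] I4 exec-done
[19] I4 writes R4
[22] I3 exec-done
[23] I3 writes R1
[24] I5 issues→DivU
[25] I5 reads · I6 issues→AddU
[26] I6 reads
[28] I6 exec-done
[29] I6 writes R1
[32] I5 exec-done
[33] I5 writes R3
[34] I7 issues→DivU
[35] I7 reads · I8 issues→MulU
[36] I8 reads
[39] I8 exec-done
[40] I8 writes R0
[42] I7 exec-done
[43] I7 writes R4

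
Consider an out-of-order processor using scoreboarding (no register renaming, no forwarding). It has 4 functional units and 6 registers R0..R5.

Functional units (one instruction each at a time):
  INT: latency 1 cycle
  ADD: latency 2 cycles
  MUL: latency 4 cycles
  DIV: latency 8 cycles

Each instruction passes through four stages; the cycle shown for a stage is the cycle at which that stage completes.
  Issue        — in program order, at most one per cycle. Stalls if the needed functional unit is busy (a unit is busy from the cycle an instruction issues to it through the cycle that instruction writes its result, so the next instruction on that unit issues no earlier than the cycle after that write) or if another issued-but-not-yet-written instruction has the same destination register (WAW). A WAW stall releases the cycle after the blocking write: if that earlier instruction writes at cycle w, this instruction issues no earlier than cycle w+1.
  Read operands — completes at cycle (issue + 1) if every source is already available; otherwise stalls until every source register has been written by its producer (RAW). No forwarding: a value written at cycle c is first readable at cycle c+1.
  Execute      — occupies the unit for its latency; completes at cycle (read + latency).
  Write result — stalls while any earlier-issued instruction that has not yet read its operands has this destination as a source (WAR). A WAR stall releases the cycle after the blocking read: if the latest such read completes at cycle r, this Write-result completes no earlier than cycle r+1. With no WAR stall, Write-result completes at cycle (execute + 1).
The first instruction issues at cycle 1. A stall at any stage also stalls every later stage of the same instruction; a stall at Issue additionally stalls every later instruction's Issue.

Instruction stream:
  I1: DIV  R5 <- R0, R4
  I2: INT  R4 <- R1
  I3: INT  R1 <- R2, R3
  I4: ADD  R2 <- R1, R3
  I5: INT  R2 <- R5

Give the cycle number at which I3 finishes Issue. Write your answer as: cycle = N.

cycle = 6

1) issue 1, read 2, done 10, write 11
2) issue 2, read 3, done 4, write 5
3) issue 6, read 7, done 8, write 9  <struct: INT busy until I2 writes@5>
4) issue 7, read 10, done 12, write 13  <RAW R1: wait I3 write@9>
5) issue 14, read 15, done 16, write 17  <WAW R2: wait I4 write@13>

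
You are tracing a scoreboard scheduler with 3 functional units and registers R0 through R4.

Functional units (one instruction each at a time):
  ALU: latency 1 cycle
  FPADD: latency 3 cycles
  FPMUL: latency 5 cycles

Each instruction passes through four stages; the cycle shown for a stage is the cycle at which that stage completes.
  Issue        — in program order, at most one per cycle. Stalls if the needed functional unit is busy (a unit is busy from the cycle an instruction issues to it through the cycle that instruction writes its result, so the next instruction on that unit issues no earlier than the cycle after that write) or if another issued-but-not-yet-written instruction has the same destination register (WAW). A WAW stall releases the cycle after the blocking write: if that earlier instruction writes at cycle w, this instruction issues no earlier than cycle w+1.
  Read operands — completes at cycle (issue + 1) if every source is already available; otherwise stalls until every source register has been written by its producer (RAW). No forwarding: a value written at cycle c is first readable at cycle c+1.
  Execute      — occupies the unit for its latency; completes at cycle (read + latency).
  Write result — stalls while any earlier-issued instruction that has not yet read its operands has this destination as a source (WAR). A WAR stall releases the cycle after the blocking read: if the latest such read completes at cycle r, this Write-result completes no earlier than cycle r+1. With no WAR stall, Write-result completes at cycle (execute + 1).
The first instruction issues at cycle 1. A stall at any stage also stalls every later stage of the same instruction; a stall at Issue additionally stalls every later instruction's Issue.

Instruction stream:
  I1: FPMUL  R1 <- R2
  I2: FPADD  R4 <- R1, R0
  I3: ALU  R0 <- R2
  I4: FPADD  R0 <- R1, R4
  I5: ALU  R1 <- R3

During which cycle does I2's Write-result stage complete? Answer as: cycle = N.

[I1] 1/2/7/8
[I2] 2/9/12/13  (RAW R1: wait I1 write@8)
[I3] 3/4/5/10  (WAR R0: wait I2 read@9)
[I4] 14/15/18/19  (struct: FPADD busy until I2 writes@13)
[I5] 15/16/17/18

cycle = 13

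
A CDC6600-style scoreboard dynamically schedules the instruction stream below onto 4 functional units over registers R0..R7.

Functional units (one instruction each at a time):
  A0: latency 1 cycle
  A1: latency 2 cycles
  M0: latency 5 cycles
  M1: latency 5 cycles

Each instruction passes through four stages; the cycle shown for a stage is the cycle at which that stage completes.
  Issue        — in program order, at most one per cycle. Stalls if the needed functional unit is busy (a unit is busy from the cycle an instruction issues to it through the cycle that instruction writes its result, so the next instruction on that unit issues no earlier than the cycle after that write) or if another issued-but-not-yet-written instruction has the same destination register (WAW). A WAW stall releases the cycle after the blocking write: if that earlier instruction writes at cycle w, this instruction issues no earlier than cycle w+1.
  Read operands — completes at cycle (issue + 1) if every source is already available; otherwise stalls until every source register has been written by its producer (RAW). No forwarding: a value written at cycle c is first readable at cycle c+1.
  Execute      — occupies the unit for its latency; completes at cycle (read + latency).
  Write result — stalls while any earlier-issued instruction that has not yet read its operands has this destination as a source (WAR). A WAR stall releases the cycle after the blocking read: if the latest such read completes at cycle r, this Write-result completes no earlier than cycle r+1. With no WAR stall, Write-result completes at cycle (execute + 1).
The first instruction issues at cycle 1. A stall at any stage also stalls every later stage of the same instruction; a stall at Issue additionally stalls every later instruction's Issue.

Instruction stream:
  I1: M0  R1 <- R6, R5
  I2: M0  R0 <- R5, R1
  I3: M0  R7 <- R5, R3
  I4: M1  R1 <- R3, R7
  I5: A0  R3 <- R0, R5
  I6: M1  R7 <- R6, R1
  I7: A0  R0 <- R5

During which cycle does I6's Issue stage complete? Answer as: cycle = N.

cycle = 32

[1] issue I1 (M0)
[2] I1 read-ops
[7] I1 finished on M0
[8] I1→R1
[9] issue I2 (M0)
[10] I2 read-ops
[15] I2 finished on M0
[16] I2→R0
[17] issue I3 (M0)
[18] I3 read-ops, issue I4 (M1)
[19] issue I5 (A0)
[20] I5 read-ops
[21] I5 finished on A0
[23] I3 finished on M0
[24] I3→R7
[25] I4 read-ops
[26] I5→R3
[30] I4 finished on M1
[31] I4→R1
[32] issue I6 (M1)
[33] I6 read-ops, issue I7 (A0)
[34] I7 read-ops
[35] I7 finished on A0
[36] I7→R0
[38] I6 finished on M1
[39] I6→R7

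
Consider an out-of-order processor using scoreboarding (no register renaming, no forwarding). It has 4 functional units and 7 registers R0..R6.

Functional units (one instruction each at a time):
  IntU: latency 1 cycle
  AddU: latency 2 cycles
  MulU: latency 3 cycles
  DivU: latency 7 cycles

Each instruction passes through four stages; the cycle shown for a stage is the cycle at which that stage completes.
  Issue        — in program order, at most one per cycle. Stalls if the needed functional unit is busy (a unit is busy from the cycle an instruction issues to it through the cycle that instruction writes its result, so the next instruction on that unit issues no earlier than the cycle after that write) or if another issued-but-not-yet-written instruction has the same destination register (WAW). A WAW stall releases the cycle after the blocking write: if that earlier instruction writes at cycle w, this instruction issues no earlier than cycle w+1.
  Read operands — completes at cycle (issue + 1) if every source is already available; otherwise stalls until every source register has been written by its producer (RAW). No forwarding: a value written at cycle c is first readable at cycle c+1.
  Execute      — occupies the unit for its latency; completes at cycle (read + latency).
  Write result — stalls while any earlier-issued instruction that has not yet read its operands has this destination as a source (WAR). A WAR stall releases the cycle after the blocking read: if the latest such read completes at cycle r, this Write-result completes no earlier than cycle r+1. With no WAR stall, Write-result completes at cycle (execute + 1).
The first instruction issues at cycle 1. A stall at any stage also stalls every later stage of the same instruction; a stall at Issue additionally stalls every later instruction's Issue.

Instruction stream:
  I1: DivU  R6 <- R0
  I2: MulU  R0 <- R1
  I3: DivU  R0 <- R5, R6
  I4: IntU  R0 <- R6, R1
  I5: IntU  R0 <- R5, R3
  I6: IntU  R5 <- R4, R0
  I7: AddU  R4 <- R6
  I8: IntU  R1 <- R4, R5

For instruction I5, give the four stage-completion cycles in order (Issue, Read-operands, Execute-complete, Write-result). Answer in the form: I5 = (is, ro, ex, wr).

I5 = (25, 26, 27, 28)

I1 -> (1, 2, 9, 10)
I2 -> (2, 3, 6, 7)
I3 -> (11, 12, 19, 20)  // struct: DivU busy until I1 writes@10
I4 -> (21, 22, 23, 24)  // WAW R0: wait I3 write@20
I5 -> (25, 26, 27, 28)  // struct: IntU busy until I4 writes@24
I6 -> (29, 30, 31, 32)  // struct: IntU busy until I5 writes@28
I7 -> (30, 31, 33, 34)
I8 -> (33, 35, 36, 37)  // struct: IntU busy until I6 writes@32, RAW R4: wait I7 write@34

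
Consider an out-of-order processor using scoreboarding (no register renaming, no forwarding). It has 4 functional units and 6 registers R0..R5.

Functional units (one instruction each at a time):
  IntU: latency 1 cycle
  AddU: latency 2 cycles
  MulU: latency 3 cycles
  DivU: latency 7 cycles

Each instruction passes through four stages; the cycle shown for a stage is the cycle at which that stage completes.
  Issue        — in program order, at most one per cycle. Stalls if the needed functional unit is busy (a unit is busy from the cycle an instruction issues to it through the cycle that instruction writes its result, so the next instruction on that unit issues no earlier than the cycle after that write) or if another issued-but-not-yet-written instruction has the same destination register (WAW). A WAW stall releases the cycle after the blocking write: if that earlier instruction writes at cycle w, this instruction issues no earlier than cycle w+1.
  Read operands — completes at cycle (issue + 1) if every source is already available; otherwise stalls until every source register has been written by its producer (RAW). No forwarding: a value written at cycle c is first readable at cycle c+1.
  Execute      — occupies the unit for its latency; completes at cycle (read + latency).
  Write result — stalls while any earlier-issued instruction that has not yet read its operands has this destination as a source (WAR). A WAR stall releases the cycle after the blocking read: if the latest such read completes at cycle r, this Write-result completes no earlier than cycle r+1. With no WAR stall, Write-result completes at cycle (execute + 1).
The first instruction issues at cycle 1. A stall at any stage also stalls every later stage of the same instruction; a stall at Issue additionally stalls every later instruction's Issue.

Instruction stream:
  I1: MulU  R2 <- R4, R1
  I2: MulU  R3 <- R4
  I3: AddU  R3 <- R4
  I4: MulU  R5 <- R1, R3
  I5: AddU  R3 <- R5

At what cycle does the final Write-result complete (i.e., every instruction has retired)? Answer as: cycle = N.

cycle = 26

[1] I1→MulU
[2] I1 RO
[5] I1 EX
[6] I1 WR R2
[7] I2→MulU
[8] I2 RO
[11] I2 EX
[12] I2 WR R3
[13] I3→AddU
[14] I3 RO · I4→MulU
[16] I3 EX
[17] I3 WR R3
[18] I4 RO · I5→AddU
[21] I4 EX
[22] I4 WR R5
[23] I5 RO
[25] I5 EX
[26] I5 WR R3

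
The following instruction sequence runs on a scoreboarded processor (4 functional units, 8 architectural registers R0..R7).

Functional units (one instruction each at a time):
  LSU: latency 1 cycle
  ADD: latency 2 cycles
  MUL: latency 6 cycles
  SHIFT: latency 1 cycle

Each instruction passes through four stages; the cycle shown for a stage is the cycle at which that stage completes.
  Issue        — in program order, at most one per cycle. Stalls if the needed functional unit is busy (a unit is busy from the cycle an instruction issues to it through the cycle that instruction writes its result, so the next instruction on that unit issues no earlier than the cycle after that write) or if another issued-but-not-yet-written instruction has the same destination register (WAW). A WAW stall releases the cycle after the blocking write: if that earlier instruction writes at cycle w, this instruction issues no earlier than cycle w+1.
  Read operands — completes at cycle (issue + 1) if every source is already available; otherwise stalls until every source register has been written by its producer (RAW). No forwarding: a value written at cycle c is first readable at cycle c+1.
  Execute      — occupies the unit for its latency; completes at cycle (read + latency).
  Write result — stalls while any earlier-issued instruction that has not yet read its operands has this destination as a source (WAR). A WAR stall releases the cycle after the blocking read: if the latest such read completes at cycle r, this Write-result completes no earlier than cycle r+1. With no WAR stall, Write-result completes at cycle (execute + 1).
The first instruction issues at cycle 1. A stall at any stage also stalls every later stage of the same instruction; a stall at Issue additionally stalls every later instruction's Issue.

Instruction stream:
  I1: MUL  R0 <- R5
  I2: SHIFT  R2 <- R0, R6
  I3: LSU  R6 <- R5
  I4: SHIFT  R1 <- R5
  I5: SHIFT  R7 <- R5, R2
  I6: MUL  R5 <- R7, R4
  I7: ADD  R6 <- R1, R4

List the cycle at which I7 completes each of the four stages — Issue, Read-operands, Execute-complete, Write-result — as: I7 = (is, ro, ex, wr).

I7 = (19, 20, 22, 23)

t=1  I1 issues→MUL
t=2  I1 reads, I2 issues→SHIFT
t=3  I3 issues→LSU
t=4  I3 reads
t=5  I3 exec-done
t=8  I1 exec-done
t=9  I1 writes R0
t=10  I2 reads
t=11  I2 exec-done, I3 writes R6
t=12  I2 writes R2
t=13  I4 issues→SHIFT
t=14  I4 reads
t=15  I4 exec-done
t=16  I4 writes R1
t=17  I5 issues→SHIFT
t=18  I5 reads, I6 issues→MUL
t=19  I5 exec-done, I7 issues→ADD
t=20  I5 writes R7, I7 reads
t=21  I6 reads
t=22  I7 exec-done
t=23  I7 writes R6
t=27  I6 exec-done
t=28  I6 writes R5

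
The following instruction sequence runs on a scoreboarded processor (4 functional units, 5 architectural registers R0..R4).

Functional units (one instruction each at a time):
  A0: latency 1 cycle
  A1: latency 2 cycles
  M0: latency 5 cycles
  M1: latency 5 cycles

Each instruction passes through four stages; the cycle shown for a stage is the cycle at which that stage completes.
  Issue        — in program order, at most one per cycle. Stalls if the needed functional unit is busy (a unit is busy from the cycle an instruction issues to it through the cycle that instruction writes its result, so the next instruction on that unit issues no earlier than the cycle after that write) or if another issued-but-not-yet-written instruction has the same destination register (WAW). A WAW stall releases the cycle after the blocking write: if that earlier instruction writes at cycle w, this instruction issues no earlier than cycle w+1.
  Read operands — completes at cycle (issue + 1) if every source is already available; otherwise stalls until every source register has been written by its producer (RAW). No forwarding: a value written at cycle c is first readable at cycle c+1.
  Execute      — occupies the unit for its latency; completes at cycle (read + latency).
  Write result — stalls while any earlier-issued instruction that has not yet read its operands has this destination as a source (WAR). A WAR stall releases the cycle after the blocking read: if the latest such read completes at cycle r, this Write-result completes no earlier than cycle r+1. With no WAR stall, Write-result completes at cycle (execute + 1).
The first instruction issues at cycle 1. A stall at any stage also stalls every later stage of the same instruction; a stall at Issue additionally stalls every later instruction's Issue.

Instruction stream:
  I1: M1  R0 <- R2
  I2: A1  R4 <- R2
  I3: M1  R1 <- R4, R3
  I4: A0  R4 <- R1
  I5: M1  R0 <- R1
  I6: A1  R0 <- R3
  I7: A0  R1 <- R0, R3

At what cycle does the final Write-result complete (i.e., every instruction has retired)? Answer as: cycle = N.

cycle = 32

[1] I1 issues→M1
[2] I1 reads · I2 issues→A1
[3] I2 reads
[5] I2 exec-done
[6] I2 writes R4
[7] I1 exec-done
[8] I1 writes R0
[9] I3 issues→M1
[10] I3 reads · I4 issues→A0
[15] I3 exec-done
[16] I3 writes R1
[17] I4 reads · I5 issues→M1
[18] I4 exec-done · I5 reads
[19] I4 writes R4
[23] I5 exec-done
[24] I5 writes R0
[25] I6 issues→A1
[26] I6 reads · I7 issues→A0
[28] I6 exec-done
[29] I6 writes R0
[30] I7 reads
[31] I7 exec-done
[32] I7 writes R1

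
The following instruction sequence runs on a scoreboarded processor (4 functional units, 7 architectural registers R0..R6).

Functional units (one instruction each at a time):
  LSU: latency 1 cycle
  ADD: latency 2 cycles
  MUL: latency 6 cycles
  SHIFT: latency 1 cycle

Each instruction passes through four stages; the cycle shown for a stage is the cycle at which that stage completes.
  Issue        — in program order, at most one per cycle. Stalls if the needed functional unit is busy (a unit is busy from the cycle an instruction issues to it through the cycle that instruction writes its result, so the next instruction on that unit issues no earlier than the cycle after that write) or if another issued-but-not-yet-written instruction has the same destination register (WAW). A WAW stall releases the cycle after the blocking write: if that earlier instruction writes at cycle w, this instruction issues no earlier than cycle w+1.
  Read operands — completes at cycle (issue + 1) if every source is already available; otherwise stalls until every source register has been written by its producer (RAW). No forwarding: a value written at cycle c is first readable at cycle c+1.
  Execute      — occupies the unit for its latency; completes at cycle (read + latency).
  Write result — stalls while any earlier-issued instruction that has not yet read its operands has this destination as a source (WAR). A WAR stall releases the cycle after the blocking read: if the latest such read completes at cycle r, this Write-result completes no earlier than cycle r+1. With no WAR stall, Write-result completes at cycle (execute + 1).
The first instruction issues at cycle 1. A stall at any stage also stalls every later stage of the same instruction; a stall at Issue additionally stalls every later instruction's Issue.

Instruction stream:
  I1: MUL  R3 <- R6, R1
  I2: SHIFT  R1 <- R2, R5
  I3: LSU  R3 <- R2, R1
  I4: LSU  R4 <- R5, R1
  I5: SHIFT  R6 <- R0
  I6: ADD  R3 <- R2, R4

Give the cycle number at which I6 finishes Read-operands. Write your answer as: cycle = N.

cycle = 18

[1] I1 dispatched to MUL
[2] I1 operands ready; I2 dispatched to SHIFT
[3] I2 operands ready
[4] I2 complete
[5] R1←I2
[8] I1 complete
[9] R3←I1
[10] I3 dispatched to LSU
[11] I3 operands ready
[12] I3 complete
[13] R3←I3
[14] I4 dispatched to LSU
[15] I4 operands ready; I5 dispatched to SHIFT
[16] I4 complete; I5 operands ready; I6 dispatched to ADD
[17] R4←I4; I5 complete
[18] R6←I5; I6 operands ready
[20] I6 complete
[21] R3←I6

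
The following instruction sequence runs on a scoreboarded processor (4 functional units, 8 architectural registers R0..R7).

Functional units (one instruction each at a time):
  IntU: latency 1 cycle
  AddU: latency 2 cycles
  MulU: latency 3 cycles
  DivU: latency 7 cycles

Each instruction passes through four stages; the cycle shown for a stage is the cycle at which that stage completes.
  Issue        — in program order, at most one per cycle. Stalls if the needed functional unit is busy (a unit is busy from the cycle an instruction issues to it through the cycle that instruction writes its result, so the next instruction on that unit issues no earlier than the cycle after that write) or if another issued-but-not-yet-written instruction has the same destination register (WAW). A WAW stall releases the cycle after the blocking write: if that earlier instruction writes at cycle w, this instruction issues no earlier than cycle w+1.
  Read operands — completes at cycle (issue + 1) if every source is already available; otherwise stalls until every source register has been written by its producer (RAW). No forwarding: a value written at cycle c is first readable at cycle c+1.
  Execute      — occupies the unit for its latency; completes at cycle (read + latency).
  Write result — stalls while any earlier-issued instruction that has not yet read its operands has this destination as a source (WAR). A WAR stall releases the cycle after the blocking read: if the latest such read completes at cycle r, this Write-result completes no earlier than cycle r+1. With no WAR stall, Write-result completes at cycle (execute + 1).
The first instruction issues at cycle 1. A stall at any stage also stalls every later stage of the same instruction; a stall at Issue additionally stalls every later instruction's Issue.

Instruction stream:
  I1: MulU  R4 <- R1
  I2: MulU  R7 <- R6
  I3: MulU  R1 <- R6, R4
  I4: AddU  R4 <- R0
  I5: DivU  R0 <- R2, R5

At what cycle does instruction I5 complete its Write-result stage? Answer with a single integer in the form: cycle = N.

1) issue 1, read 2, done 5, write 6
2) issue 7, read 8, done 11, write 12  <struct: MulU busy until I1 writes@6>
3) issue 13, read 14, done 17, write 18  <struct: MulU busy until I2 writes@12>
4) issue 14, read 15, done 17, write 18
5) issue 15, read 16, done 23, write 24

cycle = 24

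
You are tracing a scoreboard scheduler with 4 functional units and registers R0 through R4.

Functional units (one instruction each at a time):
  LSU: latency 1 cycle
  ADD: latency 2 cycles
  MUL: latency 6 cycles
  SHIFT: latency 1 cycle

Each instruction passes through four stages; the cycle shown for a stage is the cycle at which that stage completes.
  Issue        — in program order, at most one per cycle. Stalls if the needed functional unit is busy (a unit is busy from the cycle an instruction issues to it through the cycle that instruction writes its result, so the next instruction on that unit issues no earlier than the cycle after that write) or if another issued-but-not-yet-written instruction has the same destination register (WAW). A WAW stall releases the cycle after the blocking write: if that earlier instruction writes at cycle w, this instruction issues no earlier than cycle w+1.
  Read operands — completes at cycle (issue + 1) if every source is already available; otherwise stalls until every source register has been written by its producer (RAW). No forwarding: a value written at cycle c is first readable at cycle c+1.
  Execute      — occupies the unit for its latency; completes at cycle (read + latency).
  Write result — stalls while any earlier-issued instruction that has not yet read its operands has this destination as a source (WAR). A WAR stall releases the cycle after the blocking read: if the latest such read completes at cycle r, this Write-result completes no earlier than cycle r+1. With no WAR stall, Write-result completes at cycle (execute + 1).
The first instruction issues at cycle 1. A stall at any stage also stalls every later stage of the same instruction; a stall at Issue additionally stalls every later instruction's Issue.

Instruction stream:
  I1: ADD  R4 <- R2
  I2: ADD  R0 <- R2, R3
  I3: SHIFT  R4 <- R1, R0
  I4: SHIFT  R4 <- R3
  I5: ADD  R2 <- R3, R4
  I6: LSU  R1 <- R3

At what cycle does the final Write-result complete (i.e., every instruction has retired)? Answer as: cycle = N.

cycle = 21

cycle 1: I1 dispatched to ADD
cycle 2: I1 operands ready
cycle 4: I1 complete
cycle 5: R4←I1
cycle 6: I2 dispatched to ADD
cycle 7: I2 operands ready · I3 dispatched to SHIFT
cycle 9: I2 complete
cycle 10: R0←I2
cycle 11: I3 operands ready
cycle 12: I3 complete
cycle 13: R4←I3
cycle 14: I4 dispatched to SHIFT
cycle 15: I4 operands ready · I5 dispatched to ADD
cycle 16: I4 complete · I6 dispatched to LSU
cycle 17: R4←I4 · I6 operands ready
cycle 18: I5 operands ready · I6 complete
cycle 19: R1←I6
cycle 20: I5 complete
cycle 21: R2←I5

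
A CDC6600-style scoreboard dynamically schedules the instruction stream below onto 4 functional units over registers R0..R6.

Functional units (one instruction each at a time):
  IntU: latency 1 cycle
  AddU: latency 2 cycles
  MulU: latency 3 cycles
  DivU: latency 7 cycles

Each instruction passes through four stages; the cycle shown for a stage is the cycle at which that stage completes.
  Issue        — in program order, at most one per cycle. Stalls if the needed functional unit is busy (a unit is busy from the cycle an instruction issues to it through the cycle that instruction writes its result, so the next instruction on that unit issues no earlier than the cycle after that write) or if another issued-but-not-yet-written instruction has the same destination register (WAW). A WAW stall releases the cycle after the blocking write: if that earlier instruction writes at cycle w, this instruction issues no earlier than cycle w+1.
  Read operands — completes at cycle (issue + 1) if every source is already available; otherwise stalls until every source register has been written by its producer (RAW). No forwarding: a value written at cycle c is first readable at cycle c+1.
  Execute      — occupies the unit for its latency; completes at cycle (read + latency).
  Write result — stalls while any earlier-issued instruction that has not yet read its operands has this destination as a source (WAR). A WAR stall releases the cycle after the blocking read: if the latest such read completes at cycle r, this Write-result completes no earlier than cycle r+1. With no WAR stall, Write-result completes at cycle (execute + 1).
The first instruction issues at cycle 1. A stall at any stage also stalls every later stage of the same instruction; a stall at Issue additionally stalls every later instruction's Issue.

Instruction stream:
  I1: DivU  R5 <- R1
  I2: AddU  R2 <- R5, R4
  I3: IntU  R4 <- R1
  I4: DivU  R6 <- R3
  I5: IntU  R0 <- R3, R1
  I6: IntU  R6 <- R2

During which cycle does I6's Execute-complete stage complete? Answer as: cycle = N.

cycle = 23

[I1] 1/2/9/10
[I2] 2/11/13/14  (RAW R5: wait I1 write@10)
[I3] 3/4/5/12  (WAR R4: wait I2 read@11)
[I4] 11/12/19/20  (struct: DivU busy until I1 writes@10)
[I5] 13/14/15/16  (struct: IntU busy until I3 writes@12)
[I6] 21/22/23/24  (WAW R6: wait I4 write@20)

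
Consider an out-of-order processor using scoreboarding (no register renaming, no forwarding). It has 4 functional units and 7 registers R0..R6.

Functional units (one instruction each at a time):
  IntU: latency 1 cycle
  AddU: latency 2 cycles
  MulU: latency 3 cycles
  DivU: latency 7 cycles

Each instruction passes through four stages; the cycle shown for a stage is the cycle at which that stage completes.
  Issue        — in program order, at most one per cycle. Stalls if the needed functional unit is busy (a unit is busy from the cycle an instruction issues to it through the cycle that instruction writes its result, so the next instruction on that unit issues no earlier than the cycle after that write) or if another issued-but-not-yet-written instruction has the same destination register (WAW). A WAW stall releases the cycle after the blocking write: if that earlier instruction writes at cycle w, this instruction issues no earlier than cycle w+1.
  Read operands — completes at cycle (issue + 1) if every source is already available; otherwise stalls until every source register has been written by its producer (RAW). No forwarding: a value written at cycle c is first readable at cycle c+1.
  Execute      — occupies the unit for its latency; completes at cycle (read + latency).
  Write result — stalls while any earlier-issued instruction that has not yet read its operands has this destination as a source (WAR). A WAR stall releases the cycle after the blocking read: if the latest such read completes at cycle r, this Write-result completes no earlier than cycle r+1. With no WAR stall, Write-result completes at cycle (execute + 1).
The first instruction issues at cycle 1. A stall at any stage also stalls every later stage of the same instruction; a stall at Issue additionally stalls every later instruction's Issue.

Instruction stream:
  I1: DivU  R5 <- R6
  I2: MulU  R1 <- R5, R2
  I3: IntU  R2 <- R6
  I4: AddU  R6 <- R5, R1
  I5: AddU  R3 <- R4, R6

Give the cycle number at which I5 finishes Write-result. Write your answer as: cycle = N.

t=1  I1→DivU
t=2  I1 RO, I2→MulU
t=3  I3→IntU
t=4  I3 RO, I4→AddU
t=5  I3 EX
t=9  I1 EX
t=10  I1 WR R5
t=11  I2 RO
t=12  I3 WR R2
t=14  I2 EX
t=15  I2 WR R1
t=16  I4 RO
t=18  I4 EX
t=19  I4 WR R6
t=20  I5→AddU
t=21  I5 RO
t=23  I5 EX
t=24  I5 WR R3

cycle = 24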